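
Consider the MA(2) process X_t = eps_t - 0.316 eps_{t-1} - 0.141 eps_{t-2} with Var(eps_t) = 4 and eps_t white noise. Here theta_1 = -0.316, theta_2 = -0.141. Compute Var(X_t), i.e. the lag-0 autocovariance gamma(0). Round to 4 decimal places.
\gamma(0) = 4.4789

For an MA(q) process X_t = eps_t + sum_i theta_i eps_{t-i} with
Var(eps_t) = sigma^2, the variance is
  gamma(0) = sigma^2 * (1 + sum_i theta_i^2).
  sum_i theta_i^2 = (-0.316)^2 + (-0.141)^2 = 0.099856 + 0.019881 = 0.119737.
  gamma(0) = 4 * (1 + 0.119737) = 4 * 1.119737 = 4.478948, which rounds to 4.4789.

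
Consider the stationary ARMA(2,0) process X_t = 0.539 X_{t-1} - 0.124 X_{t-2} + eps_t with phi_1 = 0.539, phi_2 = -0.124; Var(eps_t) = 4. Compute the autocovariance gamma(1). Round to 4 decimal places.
\gamma(1) = 2.5299

Multiply the model equation by X_{t-k} and take expectations. With theta_0 = psi_0 = 1 and psi_j the MA(infinity) weights, this gives
  gamma(k) - sum_i phi_i gamma(k-i) = c_k,
  c_k = sigma^2 * sum_{j=k..q} theta_j psi_{j-k}   (c_k = 0 for k > q),
using gamma(-m) = gamma(m).
Pure AR (q = 0): c_0 = sigma^2 = 4, c_k = 0 for k >= 1.
Equations for k = 0, 1, 2 (AR order 2, c_2 = 0):
  (E0) gamma(0) = phi_1 gamma(1) + phi_2 gamma(2) + c_0
  (E1) gamma(1) = phi_1 gamma(0) + phi_2 gamma(1) + c_1
  (E2) gamma(2) = phi_1 gamma(1) + phi_2 gamma(0)
From (E1): gamma(1) = A gamma(0) + B with
  A = phi_1 / (1 - phi_2) = 0.539 / 1.124 = 0.479537,   B = c_1 / (1 - phi_2) = 0 / 1.124 = 0.
Insert (E2) into (E0): gamma(0) (1 - phi_2^2) = phi_1 (1 + phi_2) gamma(1) + c_0.
  phi_1 (1 + phi_2) = (0.539)(0.876) = 0.472164,   1 - phi_2^2 = 0.984624.
Replace gamma(1) by A gamma(0) + B and collect gamma(0):
  gamma(0) [0.984624 - (0.472164)(0.479537)] = c_0 = 4
  gamma(0) * 0.758204 = 4
  gamma(0) = 4 / 0.758204 = 5.275627.
  gamma(1) = A gamma(0) = (0.479537)(5.275627) = 2.52986.
Therefore gamma(1) = 2.5299 (to 4 decimal places).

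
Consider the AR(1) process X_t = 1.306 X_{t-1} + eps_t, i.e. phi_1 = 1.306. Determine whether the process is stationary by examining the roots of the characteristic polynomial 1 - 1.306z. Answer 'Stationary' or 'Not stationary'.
\text{Not stationary}

The AR(p) characteristic polynomial is P(z) = 1 - 1.306z.
Stationarity requires all roots to lie outside the unit circle, i.e. |z| > 1 for every root.
This is linear in z: 1 + (-1.306) z = 0  =>  z = -1/(-1.306) = 0.765697,  |z| = 0.765697.
Moduli of all roots: 0.7657.
All moduli strictly greater than 1? No.
Verdict: Not stationary.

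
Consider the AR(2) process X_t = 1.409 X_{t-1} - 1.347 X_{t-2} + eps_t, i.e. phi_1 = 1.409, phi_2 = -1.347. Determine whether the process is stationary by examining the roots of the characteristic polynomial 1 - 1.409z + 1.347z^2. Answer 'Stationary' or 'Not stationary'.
\text{Not stationary}

The AR(p) characteristic polynomial is P(z) = 1 - 1.409z + 1.347z^2.
Stationarity requires all roots to lie outside the unit circle, i.e. |z| > 1 for every root.
Set 1 + (-1.409) z + (1.347) z^2 = 0, i.e. a z^2 + b z + c = 0 with a = 1.347, b = -1.409, c = 1.
Discriminant D = b^2 - 4ac = (-1.409)^2 - 4*(1.347)*1 = 1.985281 - (5.388) = -3.402719.
D < 0, so the roots are the complex-conjugate pair z = (-b +/- i sqrt(-D)) / (2a) = 0.523 +/- 0.6847i.
For a conjugate pair |z|^2 = z * conj(z) = (product of roots) = c/a = 1/(1.347) = 0.74239, so |z| = sqrt(0.74239) = 0.8616 for both roots.
Moduli of all roots: 0.8616, 0.8616.
All moduli strictly greater than 1? No.
Verdict: Not stationary.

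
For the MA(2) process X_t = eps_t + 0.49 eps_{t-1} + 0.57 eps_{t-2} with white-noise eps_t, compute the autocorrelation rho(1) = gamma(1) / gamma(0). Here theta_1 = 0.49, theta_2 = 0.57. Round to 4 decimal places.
\rho(1) = 0.4916

For an MA(q) process with theta_0 = 1, the autocovariance is
  gamma(k) = sigma^2 * sum_{i=0..q-k} theta_i * theta_{i+k},
and rho(k) = gamma(k) / gamma(0). Sigma^2 cancels.
  numerator   = (1)*(0.49) + (0.49)*(0.57) = 0.7693.
  denominator = (1)^2 + (0.49)^2 + (0.57)^2 = 1.565.
  rho(1) = 0.7693 / 1.565 = 0.4916.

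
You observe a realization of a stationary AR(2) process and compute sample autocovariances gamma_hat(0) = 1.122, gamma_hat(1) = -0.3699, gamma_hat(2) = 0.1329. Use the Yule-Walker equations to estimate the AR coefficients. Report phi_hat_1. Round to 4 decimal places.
\hat\phi_{1} = -0.3261

The Yule-Walker equations for an AR(p) process read, in matrix form,
  Gamma_p phi = r_p,   with   (Gamma_p)_{ij} = gamma(|i - j|),
                       (r_p)_i = gamma(i),   i,j = 1..p.
Substitute the sample gammas (Toeplitz matrix and right-hand side of size 2):
  Gamma_p = [[1.122, -0.3699], [-0.3699, 1.122]]
  r_p     = [-0.3699, 0.1329]
Written out:
  1.122 phi_1 - 0.3699 phi_2 = -0.3699
  -0.3699 phi_1 + 1.122 phi_2 = 0.1329
Solve by Cramer's rule:
  det = gamma(0)^2 - gamma(1)^2 = (1.122)^2 - (-0.3699)^2 = 1.258884 - 0.13682601 = 1.12205799
  phi_hat_1 = [gamma(1) gamma(0) - gamma(1) gamma(2)] / det = [(-0.3699)(1.122) - (-0.3699)(0.1329)] / 1.12205799 = -0.36586809 / 1.12205799 = -0.3261
  phi_hat_2 = [gamma(0) gamma(2) - gamma(1)^2] / det = [(1.122)(0.1329) - (-0.3699)^2] / 1.12205799 = 0.01228779 / 1.12205799 = 0.011
So phi_hat = [-0.3261, 0.0110].
Therefore phi_hat_1 = -0.3261.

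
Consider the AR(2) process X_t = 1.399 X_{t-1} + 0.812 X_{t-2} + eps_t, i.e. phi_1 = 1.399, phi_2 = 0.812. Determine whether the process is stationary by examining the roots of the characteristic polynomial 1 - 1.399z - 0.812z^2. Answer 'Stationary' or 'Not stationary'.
\text{Not stationary}

The AR(p) characteristic polynomial is P(z) = 1 - 1.399z - 0.812z^2.
Stationarity requires all roots to lie outside the unit circle, i.e. |z| > 1 for every root.
Set 1 + (-1.399) z + (-0.812) z^2 = 0, i.e. a z^2 + b z + c = 0 with a = -0.812, b = -1.399, c = 1.
Discriminant D = b^2 - 4ac = (-1.399)^2 - 4*(-0.812)*1 = 1.957201 - (-3.248) = 5.205201.
D >= 0, so the roots are real: z = (-b +/- sqrt(D)) / (2a) = (1.399 +/- 2.281491) / (-1.624).
  z_1 = (1.399 + 2.281491) / (-1.624) = -2.2663,   |z_1| = 2.2663.
  z_2 = (1.399 - 2.281491) / (-1.624) = 0.5434,   |z_2| = 0.5434.
Moduli of all roots: 2.2663, 0.5434.
All moduli strictly greater than 1? No.
Verdict: Not stationary.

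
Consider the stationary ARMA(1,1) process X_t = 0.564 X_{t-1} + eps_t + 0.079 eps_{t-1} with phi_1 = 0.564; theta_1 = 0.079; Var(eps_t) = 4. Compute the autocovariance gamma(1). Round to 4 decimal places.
\gamma(1) = 3.9398

Multiply the model equation by X_{t-k} and take expectations. With theta_0 = psi_0 = 1 and psi_j the MA(infinity) weights, this gives
  gamma(k) - sum_i phi_i gamma(k-i) = c_k,
  c_k = sigma^2 * sum_{j=k..q} theta_j psi_{j-k}   (c_k = 0 for k > q),
using gamma(-m) = gamma(m).
psi-weights needed (psi_j = theta_j + sum_i phi_i psi_{j-i}):
  psi_1 = theta_1 + phi_1 = 0.079 + (0.564) = 0.643
Right-hand sides:
  c_0 = sigma^2 (1 + theta_1 psi_1) = 4 * (1 + (0.079)(0.643)) = 4 * 1.050797 = 4.203188
  c_1 = sigma^2 theta_1 = 4 * (0.079) = 0.316
  c_2 = 0
Equations for k = 0 and k = 1 (AR order 1):
  gamma(0) = phi_1 gamma(1) + c_0
  gamma(1) = phi_1 gamma(0) + c_1
Substituting the second into the first: gamma(0) (1 - phi_1^2) = c_0 + phi_1 c_1, so
  gamma(0) = (c_0 + phi_1 c_1) / (1 - phi_1^2) = (4.203188 + (0.564)(0.316)) / (1 - (0.564)^2) = 4.381412 / 0.681904 = 6.425262.
  gamma(1) = phi_1 gamma(0) + c_1 = (0.564)(6.425262) + (0.316) = 3.939848.
Therefore gamma(1) = 3.9398 (to 4 decimal places).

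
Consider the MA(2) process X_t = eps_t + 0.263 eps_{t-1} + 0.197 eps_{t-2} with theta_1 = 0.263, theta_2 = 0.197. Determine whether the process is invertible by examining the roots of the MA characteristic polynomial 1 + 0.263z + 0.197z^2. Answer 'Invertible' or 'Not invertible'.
\text{Invertible}

The MA(q) characteristic polynomial is P(z) = 1 + 0.263z + 0.197z^2.
Invertibility requires all roots to lie outside the unit circle, i.e. |z| > 1 for every root.
Set 1 + (0.263) z + (0.197) z^2 = 0, i.e. a z^2 + b z + c = 0 with a = 0.197, b = 0.263, c = 1.
Discriminant D = b^2 - 4ac = (0.263)^2 - 4*(0.197)*1 = 0.069169 - (0.788) = -0.718831.
D < 0, so the roots are the complex-conjugate pair z = (-b +/- i sqrt(-D)) / (2a) = -0.6675 +/- 2.1519i.
For a conjugate pair |z|^2 = z * conj(z) = (product of roots) = c/a = 1/(0.197) = 5.076142, so |z| = sqrt(5.076142) = 2.253 for both roots.
Moduli of all roots: 2.2530, 2.2530.
All moduli strictly greater than 1? Yes.
Verdict: Invertible.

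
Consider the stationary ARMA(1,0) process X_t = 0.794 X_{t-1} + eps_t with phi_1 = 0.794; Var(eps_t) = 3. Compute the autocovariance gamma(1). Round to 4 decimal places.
\gamma(1) = 6.4454

Multiply the model equation by X_{t-k} and take expectations. With theta_0 = psi_0 = 1 and psi_j the MA(infinity) weights, this gives
  gamma(k) - sum_i phi_i gamma(k-i) = c_k,
  c_k = sigma^2 * sum_{j=k..q} theta_j psi_{j-k}   (c_k = 0 for k > q),
using gamma(-m) = gamma(m).
Pure AR (q = 0): c_0 = sigma^2 = 3, c_k = 0 for k >= 1.
Equations for k = 0 and k = 1 (AR order 1):
  gamma(0) = phi_1 gamma(1) + c_0
  gamma(1) = phi_1 gamma(0) + c_1
Substituting the second into the first: gamma(0) (1 - phi_1^2) = c_0 + phi_1 c_1, so
  gamma(0) = c_0 / (1 - phi_1^2) = 3 / (1 - (0.794)^2) = 3 / 0.369564 = 8.117674.
  gamma(1) = phi_1 gamma(0) = (0.794)(8.117674) = 6.445433.
Therefore gamma(1) = 6.4454 (to 4 decimal places).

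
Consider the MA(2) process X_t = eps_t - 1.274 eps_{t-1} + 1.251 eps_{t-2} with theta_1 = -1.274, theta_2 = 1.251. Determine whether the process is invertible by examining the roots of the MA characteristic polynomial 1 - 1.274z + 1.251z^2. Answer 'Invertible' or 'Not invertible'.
\text{Not invertible}

The MA(q) characteristic polynomial is P(z) = 1 - 1.274z + 1.251z^2.
Invertibility requires all roots to lie outside the unit circle, i.e. |z| > 1 for every root.
Set 1 + (-1.274) z + (1.251) z^2 = 0, i.e. a z^2 + b z + c = 0 with a = 1.251, b = -1.274, c = 1.
Discriminant D = b^2 - 4ac = (-1.274)^2 - 4*(1.251)*1 = 1.623076 - (5.004) = -3.380924.
D < 0, so the roots are the complex-conjugate pair z = (-b +/- i sqrt(-D)) / (2a) = 0.5092 +/- 0.7349i.
For a conjugate pair |z|^2 = z * conj(z) = (product of roots) = c/a = 1/(1.251) = 0.799361, so |z| = sqrt(0.799361) = 0.8941 for both roots.
Moduli of all roots: 0.8941, 0.8941.
All moduli strictly greater than 1? No.
Verdict: Not invertible.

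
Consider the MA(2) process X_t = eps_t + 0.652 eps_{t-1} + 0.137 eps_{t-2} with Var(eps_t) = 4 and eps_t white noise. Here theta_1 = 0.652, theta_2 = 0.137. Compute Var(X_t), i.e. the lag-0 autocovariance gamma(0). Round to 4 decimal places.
\gamma(0) = 5.7755

For an MA(q) process X_t = eps_t + sum_i theta_i eps_{t-i} with
Var(eps_t) = sigma^2, the variance is
  gamma(0) = sigma^2 * (1 + sum_i theta_i^2).
  sum_i theta_i^2 = (0.652)^2 + (0.137)^2 = 0.425104 + 0.018769 = 0.443873.
  gamma(0) = 4 * (1 + 0.443873) = 4 * 1.443873 = 5.775492, which rounds to 5.7755.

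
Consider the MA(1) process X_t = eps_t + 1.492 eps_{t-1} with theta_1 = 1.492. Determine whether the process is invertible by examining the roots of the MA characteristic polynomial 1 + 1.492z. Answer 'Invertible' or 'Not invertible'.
\text{Not invertible}

The MA(q) characteristic polynomial is P(z) = 1 + 1.492z.
Invertibility requires all roots to lie outside the unit circle, i.e. |z| > 1 for every root.
This is linear in z: 1 + (1.492) z = 0  =>  z = -1/(1.492) = -0.670241,  |z| = 0.670241.
Moduli of all roots: 0.6702.
All moduli strictly greater than 1? No.
Verdict: Not invertible.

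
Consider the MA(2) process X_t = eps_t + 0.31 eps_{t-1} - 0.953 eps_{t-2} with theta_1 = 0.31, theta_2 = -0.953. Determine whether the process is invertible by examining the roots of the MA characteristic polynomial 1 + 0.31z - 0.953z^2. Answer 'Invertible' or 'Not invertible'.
\text{Not invertible}

The MA(q) characteristic polynomial is P(z) = 1 + 0.31z - 0.953z^2.
Invertibility requires all roots to lie outside the unit circle, i.e. |z| > 1 for every root.
Set 1 + (0.31) z + (-0.953) z^2 = 0, i.e. a z^2 + b z + c = 0 with a = -0.953, b = 0.31, c = 1.
Discriminant D = b^2 - 4ac = (0.31)^2 - 4*(-0.953)*1 = 0.0961 - (-3.812) = 3.9081.
D >= 0, so the roots are real: z = (-b +/- sqrt(D)) / (2a) = (-0.31 +/- 1.976891) / (-1.906).
  z_1 = (-0.31 + 1.976891) / (-1.906) = -0.8745,   |z_1| = 0.8745.
  z_2 = (-0.31 - 1.976891) / (-1.906) = 1.1998,   |z_2| = 1.1998.
Moduli of all roots: 0.8745, 1.1998.
All moduli strictly greater than 1? No.
Verdict: Not invertible.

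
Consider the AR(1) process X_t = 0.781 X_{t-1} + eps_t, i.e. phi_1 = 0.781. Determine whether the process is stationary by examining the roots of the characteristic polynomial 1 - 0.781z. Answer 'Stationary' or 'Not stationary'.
\text{Stationary}

The AR(p) characteristic polynomial is P(z) = 1 - 0.781z.
Stationarity requires all roots to lie outside the unit circle, i.e. |z| > 1 for every root.
This is linear in z: 1 + (-0.781) z = 0  =>  z = -1/(-0.781) = 1.28041,  |z| = 1.28041.
Moduli of all roots: 1.2804.
All moduli strictly greater than 1? Yes.
Verdict: Stationary.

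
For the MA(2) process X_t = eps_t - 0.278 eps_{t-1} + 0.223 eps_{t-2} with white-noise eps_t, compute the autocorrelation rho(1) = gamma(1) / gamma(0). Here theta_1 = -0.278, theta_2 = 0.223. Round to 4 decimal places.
\rho(1) = -0.3017

For an MA(q) process with theta_0 = 1, the autocovariance is
  gamma(k) = sigma^2 * sum_{i=0..q-k} theta_i * theta_{i+k},
and rho(k) = gamma(k) / gamma(0). Sigma^2 cancels.
  numerator   = (1)*(-0.278) + (-0.278)*(0.223) = -0.339994.
  denominator = (1)^2 + (-0.278)^2 + (0.223)^2 = 1.127013.
  rho(1) = -0.339994 / 1.127013 = -0.3017.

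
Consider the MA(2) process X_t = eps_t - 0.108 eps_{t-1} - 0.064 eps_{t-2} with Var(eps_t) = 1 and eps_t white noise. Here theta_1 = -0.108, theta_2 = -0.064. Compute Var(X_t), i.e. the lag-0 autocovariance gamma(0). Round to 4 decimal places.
\gamma(0) = 1.0158

For an MA(q) process X_t = eps_t + sum_i theta_i eps_{t-i} with
Var(eps_t) = sigma^2, the variance is
  gamma(0) = sigma^2 * (1 + sum_i theta_i^2).
  sum_i theta_i^2 = (-0.108)^2 + (-0.064)^2 = 0.011664 + 0.004096 = 0.01576.
  gamma(0) = 1 * (1 + 0.01576) = 1 * 1.01576 = 1.01576, which rounds to 1.0158.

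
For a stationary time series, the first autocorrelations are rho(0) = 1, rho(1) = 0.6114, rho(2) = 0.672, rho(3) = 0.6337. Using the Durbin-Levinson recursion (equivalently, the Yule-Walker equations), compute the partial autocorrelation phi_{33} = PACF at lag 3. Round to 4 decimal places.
\phi_{33} = 0.2630

The PACF at lag k is phi_{kk}, the last component of the solution
to the Yule-Walker system G_k phi = r_k where
  (G_k)_{ij} = rho(|i - j|), (r_k)_i = rho(i), i,j = 1..k.
Equivalently, Durbin-Levinson gives phi_{kk} iteratively:
  phi_{11} = rho(1)
  phi_{kk} = [rho(k) - sum_{j=1..k-1} phi_{k-1,j} rho(k-j)]
            / [1 - sum_{j=1..k-1} phi_{k-1,j} rho(j)],
  phi_{k,j} = phi_{k-1,j} - phi_{kk} phi_{k-1,k-j},  j = 1..k-1.
Step k = 1:
  phi_11 = rho(1) = 0.6114.
Step k = 2:
  phi_22 = [rho(2) - phi_11 rho(1)] / [1 - phi_11 rho(1)] = [0.672 - (0.6114)(0.6114)] / [1 - (0.6114)(0.6114)]
         = 0.29819004 / 0.62619004 = 0.476197.
  Update: phi_21 = phi_11 - phi_22 phi_11 = 0.6114 - (0.476197)(0.6114) = 0.320253.
Step k = 3:
  phi_33 = [rho(3) - phi_21 rho(2) - phi_22 rho(1)] / [1 - phi_21 rho(1) - phi_22 rho(2)]
    numerator   = 0.6337 - (0.320253)(0.672) - (0.476197)(0.6114) = 0.12734296
    denominator = 1 - (0.320253)(0.6114) - (0.476197)(0.672) = 0.48419273
  phi_33 = 0.12734296 / 0.48419273 = 0.263.
Therefore phi_{33} = 0.2630.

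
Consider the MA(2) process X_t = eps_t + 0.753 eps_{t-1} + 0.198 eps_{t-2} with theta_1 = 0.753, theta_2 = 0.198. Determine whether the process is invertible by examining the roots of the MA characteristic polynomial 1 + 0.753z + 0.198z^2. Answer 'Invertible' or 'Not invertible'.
\text{Invertible}

The MA(q) characteristic polynomial is P(z) = 1 + 0.753z + 0.198z^2.
Invertibility requires all roots to lie outside the unit circle, i.e. |z| > 1 for every root.
Set 1 + (0.753) z + (0.198) z^2 = 0, i.e. a z^2 + b z + c = 0 with a = 0.198, b = 0.753, c = 1.
Discriminant D = b^2 - 4ac = (0.753)^2 - 4*(0.198)*1 = 0.567009 - (0.792) = -0.224991.
D < 0, so the roots are the complex-conjugate pair z = (-b +/- i sqrt(-D)) / (2a) = -1.9015 +/- 1.1978i.
For a conjugate pair |z|^2 = z * conj(z) = (product of roots) = c/a = 1/(0.198) = 5.050505, so |z| = sqrt(5.050505) = 2.2473 for both roots.
Moduli of all roots: 2.2473, 2.2473.
All moduli strictly greater than 1? Yes.
Verdict: Invertible.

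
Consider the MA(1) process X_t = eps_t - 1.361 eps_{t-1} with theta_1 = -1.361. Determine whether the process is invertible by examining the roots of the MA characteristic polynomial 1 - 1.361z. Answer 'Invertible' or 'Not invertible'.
\text{Not invertible}

The MA(q) characteristic polynomial is P(z) = 1 - 1.361z.
Invertibility requires all roots to lie outside the unit circle, i.e. |z| > 1 for every root.
This is linear in z: 1 + (-1.361) z = 0  =>  z = -1/(-1.361) = 0.734754,  |z| = 0.734754.
Moduli of all roots: 0.7348.
All moduli strictly greater than 1? No.
Verdict: Not invertible.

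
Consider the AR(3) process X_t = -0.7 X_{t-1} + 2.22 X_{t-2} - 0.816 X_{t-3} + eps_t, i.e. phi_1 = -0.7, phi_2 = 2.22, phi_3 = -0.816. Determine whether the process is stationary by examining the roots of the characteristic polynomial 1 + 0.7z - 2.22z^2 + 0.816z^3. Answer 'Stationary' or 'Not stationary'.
\text{Not stationary}

The AR(p) characteristic polynomial is P(z) = 1 + 0.7z - 2.22z^2 + 0.816z^3.
Stationarity requires all roots to lie outside the unit circle, i.e. |z| > 1 for every root.
Degree 3: look for a simple real root z0 first, then factor out (1 - z/z0) and solve the remaining quadratic.
Testing z0 = 1.25: P(1.25) = 1 + (0.7)(1.25) + (-2.22)(1.25)^2 + (0.816)(1.25)^3
  = 1 + (0.875) + (-3.46875) + (1.59375) = 0.  So z_0 = 1.25 is a root, |z_0| = 1.25.
Divide out the factor (1 - 0.8 z) = (1 - z/z0) (since 1/z0 = 0.8):
  P(z) = (1 - 0.8 z)(1 + (1.5) z + (-1.02) z^2)
  [check: z-coef 1.5 - (0.8) = 0.7; z^2-coef -1.02 - (0.8)(1.5) = -2.22; z^3-coef -(0.8)(-1.02) = 0.816.]
Remaining roots from the quadratic factor 1 + (1.5) z + (-1.02) z^2:
  Set 1 + (1.5) z + (-1.02) z^2 = 0, i.e. a z^2 + b z + c = 0 with a = -1.02, b = 1.5, c = 1.
  Discriminant D = b^2 - 4ac = (1.5)^2 - 4*(-1.02)*1 = 2.25 - (-4.08) = 6.33.
  D >= 0, so the roots are real: z = (-b +/- sqrt(D)) / (2a) = (-1.5 +/- 2.515949) / (-2.04).
    z_1 = (-1.5 + 2.515949) / (-2.04) = -0.498,   |z_1| = 0.498.
    z_2 = (-1.5 - 2.515949) / (-2.04) = 1.9686,   |z_2| = 1.9686.
Moduli of all roots: 1.2500, 0.4980, 1.9686.
All moduli strictly greater than 1? No.
Verdict: Not stationary.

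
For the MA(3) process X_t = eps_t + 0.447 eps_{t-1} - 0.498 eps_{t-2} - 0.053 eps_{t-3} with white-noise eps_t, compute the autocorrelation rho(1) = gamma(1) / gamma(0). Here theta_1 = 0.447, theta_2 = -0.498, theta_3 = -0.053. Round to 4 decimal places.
\rho(1) = 0.1729

For an MA(q) process with theta_0 = 1, the autocovariance is
  gamma(k) = sigma^2 * sum_{i=0..q-k} theta_i * theta_{i+k},
and rho(k) = gamma(k) / gamma(0). Sigma^2 cancels.
  numerator   = (1)*(0.447) + (0.447)*(-0.498) + (-0.498)*(-0.053) = 0.250788.
  denominator = (1)^2 + (0.447)^2 + (-0.498)^2 + (-0.053)^2 = 1.450622.
  rho(1) = 0.250788 / 1.450622 = 0.1729.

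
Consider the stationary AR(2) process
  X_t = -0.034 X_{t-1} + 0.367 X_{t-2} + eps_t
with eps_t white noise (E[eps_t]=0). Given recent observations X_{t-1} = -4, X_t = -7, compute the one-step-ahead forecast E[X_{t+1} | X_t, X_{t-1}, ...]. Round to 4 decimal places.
E[X_{t+1} \mid \mathcal F_t] = -1.2300

For an AR(p) model X_t = c + sum_i phi_i X_{t-i} + eps_t, the
one-step-ahead conditional mean is
  E[X_{t+1} | X_t, ...] = c + sum_i phi_i X_{t+1-i}.
Substitute known values:
  E[X_{t+1} | ...] = (-0.034) * (-7) + (0.367) * (-4)
                   = -1.2300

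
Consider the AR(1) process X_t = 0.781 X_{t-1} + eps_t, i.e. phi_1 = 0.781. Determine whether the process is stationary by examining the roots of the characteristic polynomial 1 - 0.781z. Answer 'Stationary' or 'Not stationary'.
\text{Stationary}

The AR(p) characteristic polynomial is P(z) = 1 - 0.781z.
Stationarity requires all roots to lie outside the unit circle, i.e. |z| > 1 for every root.
This is linear in z: 1 + (-0.781) z = 0  =>  z = -1/(-0.781) = 1.28041,  |z| = 1.28041.
Moduli of all roots: 1.2804.
All moduli strictly greater than 1? Yes.
Verdict: Stationary.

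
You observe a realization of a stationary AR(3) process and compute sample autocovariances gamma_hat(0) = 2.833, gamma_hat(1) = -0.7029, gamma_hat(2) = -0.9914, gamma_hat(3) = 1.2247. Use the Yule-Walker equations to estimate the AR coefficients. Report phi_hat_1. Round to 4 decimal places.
\hat\phi_{1} = -0.2420

The Yule-Walker equations for an AR(p) process read, in matrix form,
  Gamma_p phi = r_p,   with   (Gamma_p)_{ij} = gamma(|i - j|),
                       (r_p)_i = gamma(i),   i,j = 1..p.
Substitute the sample gammas (Toeplitz matrix and right-hand side of size 3):
  Gamma_p = [[2.833, -0.7029, -0.9914], [-0.7029, 2.833, -0.7029], [-0.9914, -0.7029, 2.833]]
  r_p     = [-0.7029, -0.9914, 1.2247]
Written out (R1..R3):
  (R1) 2.833 phi_1 - 0.7029 phi_2 - 0.9914 phi_3 = -0.7029
  (R2) -0.7029 phi_1 + 2.833 phi_2 - 0.7029 phi_3 = -0.9914
  (R3) -0.9914 phi_1 - 0.7029 phi_2 + 2.833 phi_3 = 1.2247
Gaussian elimination:
  R2 <- R2 - (-0.7029/2.833) R1 = R2 - (-0.248112) R1:  2.658602 phi_2 - 0.948878 phi_3 = -1.165798
  R3 <- R3 - (-0.9914/2.833) R1 = R3 - (-0.349947) R1:  -0.948878 phi_2 + 2.486062 phi_3 = 0.978722
  R3 <- R3 - (-0.948878/2.658602) R2 = R3 - (-0.356908) R2:  2.1474 phi_3 = 0.562639
Back-substitution:
  phi_hat_3 = 0.562639 / 2.1474 = 0.262009
  phi_hat_2 = (-1.165798 - (-0.948878)(0.262009)) / 2.658602 = -0.344987
  phi_hat_1 = (-0.7029 - (-0.7029)(-0.344987) - (-0.9914)(0.262009)) / 2.833 = -0.242017
So phi_hat = [-0.2420, -0.3450, 0.2620].
Therefore phi_hat_1 = -0.2420.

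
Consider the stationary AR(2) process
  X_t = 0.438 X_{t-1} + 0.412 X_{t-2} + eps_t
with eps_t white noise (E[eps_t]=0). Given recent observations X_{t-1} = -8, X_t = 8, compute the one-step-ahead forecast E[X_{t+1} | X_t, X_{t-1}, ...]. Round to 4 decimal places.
E[X_{t+1} \mid \mathcal F_t] = 0.2080

For an AR(p) model X_t = c + sum_i phi_i X_{t-i} + eps_t, the
one-step-ahead conditional mean is
  E[X_{t+1} | X_t, ...] = c + sum_i phi_i X_{t+1-i}.
Substitute known values:
  E[X_{t+1} | ...] = (0.438) * (8) + (0.412) * (-8)
                   = 0.2080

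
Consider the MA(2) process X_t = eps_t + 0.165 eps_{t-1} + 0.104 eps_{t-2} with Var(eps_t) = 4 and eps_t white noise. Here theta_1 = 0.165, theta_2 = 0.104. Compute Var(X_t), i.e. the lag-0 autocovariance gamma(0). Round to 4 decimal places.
\gamma(0) = 4.1522

For an MA(q) process X_t = eps_t + sum_i theta_i eps_{t-i} with
Var(eps_t) = sigma^2, the variance is
  gamma(0) = sigma^2 * (1 + sum_i theta_i^2).
  sum_i theta_i^2 = (0.165)^2 + (0.104)^2 = 0.027225 + 0.010816 = 0.038041.
  gamma(0) = 4 * (1 + 0.038041) = 4 * 1.038041 = 4.152164, which rounds to 4.1522.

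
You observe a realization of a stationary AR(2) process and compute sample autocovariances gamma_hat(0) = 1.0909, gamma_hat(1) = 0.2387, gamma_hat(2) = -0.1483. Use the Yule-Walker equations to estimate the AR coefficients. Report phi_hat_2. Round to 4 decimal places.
\hat\phi_{2} = -0.1931

The Yule-Walker equations for an AR(p) process read, in matrix form,
  Gamma_p phi = r_p,   with   (Gamma_p)_{ij} = gamma(|i - j|),
                       (r_p)_i = gamma(i),   i,j = 1..p.
Substitute the sample gammas (Toeplitz matrix and right-hand side of size 2):
  Gamma_p = [[1.0909, 0.2387], [0.2387, 1.0909]]
  r_p     = [0.2387, -0.1483]
Written out:
  1.0909 phi_1 + 0.2387 phi_2 = 0.2387
  0.2387 phi_1 + 1.0909 phi_2 = -0.1483
Solve by Cramer's rule:
  det = gamma(0)^2 - gamma(1)^2 = (1.0909)^2 - (0.2387)^2 = 1.19006281 - 0.05697769 = 1.13308512
  phi_hat_1 = [gamma(1) gamma(0) - gamma(1) gamma(2)] / det = [(0.2387)(1.0909) - (0.2387)(-0.1483)] / 1.13308512 = 0.29579704 / 1.13308512 = 0.2611
  phi_hat_2 = [gamma(0) gamma(2) - gamma(1)^2] / det = [(1.0909)(-0.1483) - (0.2387)^2] / 1.13308512 = -0.21875816 / 1.13308512 = -0.1931
So phi_hat = [0.2611, -0.1931].
Therefore phi_hat_2 = -0.1931.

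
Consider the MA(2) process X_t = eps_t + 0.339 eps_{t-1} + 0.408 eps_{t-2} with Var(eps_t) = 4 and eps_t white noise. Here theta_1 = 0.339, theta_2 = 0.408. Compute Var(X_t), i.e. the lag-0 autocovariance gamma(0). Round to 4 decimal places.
\gamma(0) = 5.1255

For an MA(q) process X_t = eps_t + sum_i theta_i eps_{t-i} with
Var(eps_t) = sigma^2, the variance is
  gamma(0) = sigma^2 * (1 + sum_i theta_i^2).
  sum_i theta_i^2 = (0.339)^2 + (0.408)^2 = 0.114921 + 0.166464 = 0.281385.
  gamma(0) = 4 * (1 + 0.281385) = 4 * 1.281385 = 5.12554, which rounds to 5.1255.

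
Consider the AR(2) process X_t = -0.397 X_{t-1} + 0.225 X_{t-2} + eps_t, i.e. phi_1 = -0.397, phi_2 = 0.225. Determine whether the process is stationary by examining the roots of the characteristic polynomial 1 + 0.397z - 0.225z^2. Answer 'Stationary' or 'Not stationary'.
\text{Stationary}

The AR(p) characteristic polynomial is P(z) = 1 + 0.397z - 0.225z^2.
Stationarity requires all roots to lie outside the unit circle, i.e. |z| > 1 for every root.
Set 1 + (0.397) z + (-0.225) z^2 = 0, i.e. a z^2 + b z + c = 0 with a = -0.225, b = 0.397, c = 1.
Discriminant D = b^2 - 4ac = (0.397)^2 - 4*(-0.225)*1 = 0.157609 - (-0.9) = 1.057609.
D >= 0, so the roots are real: z = (-b +/- sqrt(D)) / (2a) = (-0.397 +/- 1.028401) / (-0.45).
  z_1 = (-0.397 + 1.028401) / (-0.45) = -1.4031,   |z_1| = 1.4031.
  z_2 = (-0.397 - 1.028401) / (-0.45) = 3.1676,   |z_2| = 3.1676.
Moduli of all roots: 1.4031, 3.1676.
All moduli strictly greater than 1? Yes.
Verdict: Stationary.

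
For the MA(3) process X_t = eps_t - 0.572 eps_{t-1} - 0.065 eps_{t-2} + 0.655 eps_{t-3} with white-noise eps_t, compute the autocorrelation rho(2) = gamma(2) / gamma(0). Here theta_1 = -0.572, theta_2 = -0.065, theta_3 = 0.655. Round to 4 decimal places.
\rho(2) = -0.2497

For an MA(q) process with theta_0 = 1, the autocovariance is
  gamma(k) = sigma^2 * sum_{i=0..q-k} theta_i * theta_{i+k},
and rho(k) = gamma(k) / gamma(0). Sigma^2 cancels.
  numerator   = (1)*(-0.065) + (-0.572)*(0.655) = -0.43966.
  denominator = (1)^2 + (-0.572)^2 + (-0.065)^2 + (0.655)^2 = 1.760434.
  rho(2) = -0.43966 / 1.760434 = -0.2497.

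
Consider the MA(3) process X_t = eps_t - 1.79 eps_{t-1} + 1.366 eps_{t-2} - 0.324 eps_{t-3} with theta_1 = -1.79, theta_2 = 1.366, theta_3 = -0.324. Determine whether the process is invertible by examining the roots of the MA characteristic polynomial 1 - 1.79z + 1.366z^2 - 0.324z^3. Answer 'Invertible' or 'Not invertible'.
\text{Invertible}

The MA(q) characteristic polynomial is P(z) = 1 - 1.79z + 1.366z^2 - 0.324z^3.
Invertibility requires all roots to lie outside the unit circle, i.e. |z| > 1 for every root.
Degree 3: look for a simple real root z0 first, then factor out (1 - z/z0) and solve the remaining quadratic.
Testing z0 = 2.5: P(2.5) = 1 + (-1.79)(2.5) + (1.366)(2.5)^2 + (-0.324)(2.5)^3
  = 1 + (-4.475) + (8.5375) + (-5.0625) = 0.  So z_0 = 2.5 is a root, |z_0| = 2.5.
Divide out the factor (1 - 0.4 z) = (1 - z/z0) (since 1/z0 = 0.4):
  P(z) = (1 - 0.4 z)(1 + (-1.39) z + (0.81) z^2)
  [check: z-coef -1.39 - (0.4) = -1.79; z^2-coef 0.81 - (0.4)(-1.39) = 1.366; z^3-coef -(0.4)(0.81) = -0.324.]
Remaining roots from the quadratic factor 1 + (-1.39) z + (0.81) z^2:
  Set 1 + (-1.39) z + (0.81) z^2 = 0, i.e. a z^2 + b z + c = 0 with a = 0.81, b = -1.39, c = 1.
  Discriminant D = b^2 - 4ac = (-1.39)^2 - 4*(0.81)*1 = 1.9321 - (3.24) = -1.3079.
  D < 0, so the roots are the complex-conjugate pair z = (-b +/- i sqrt(-D)) / (2a) = 0.858 +/- 0.7059i.
  For a conjugate pair |z|^2 = z * conj(z) = (product of roots) = c/a = 1/(0.81) = 1.234568, so |z| = sqrt(1.234568) = 1.1111 for both roots.
Moduli of all roots: 2.5000, 1.1111, 1.1111.
All moduli strictly greater than 1? Yes.
Verdict: Invertible.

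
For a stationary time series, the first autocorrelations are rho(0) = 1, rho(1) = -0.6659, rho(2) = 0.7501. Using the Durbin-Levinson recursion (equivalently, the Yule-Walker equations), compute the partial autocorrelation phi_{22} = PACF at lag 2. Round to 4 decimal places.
\phi_{22} = 0.5510

The PACF at lag k is phi_{kk}, the last component of the solution
to the Yule-Walker system G_k phi = r_k where
  (G_k)_{ij} = rho(|i - j|), (r_k)_i = rho(i), i,j = 1..k.
Equivalently, Durbin-Levinson gives phi_{kk} iteratively:
  phi_{11} = rho(1)
  phi_{kk} = [rho(k) - sum_{j=1..k-1} phi_{k-1,j} rho(k-j)]
            / [1 - sum_{j=1..k-1} phi_{k-1,j} rho(j)],
  phi_{k,j} = phi_{k-1,j} - phi_{kk} phi_{k-1,k-j},  j = 1..k-1.
Step k = 1:
  phi_11 = rho(1) = -0.6659.
Step k = 2:
  phi_22 = [rho(2) - phi_11 rho(1)] / [1 - phi_11 rho(1)] = [0.7501 - (-0.6659)(-0.6659)] / [1 - (-0.6659)(-0.6659)]
         = 0.30667719 / 0.55657719 = 0.551.
Therefore phi_{22} = 0.5510.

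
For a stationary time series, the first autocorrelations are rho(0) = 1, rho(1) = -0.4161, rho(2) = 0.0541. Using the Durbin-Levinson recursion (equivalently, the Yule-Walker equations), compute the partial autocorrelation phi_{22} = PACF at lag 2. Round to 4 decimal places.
\phi_{22} = -0.1440

The PACF at lag k is phi_{kk}, the last component of the solution
to the Yule-Walker system G_k phi = r_k where
  (G_k)_{ij} = rho(|i - j|), (r_k)_i = rho(i), i,j = 1..k.
Equivalently, Durbin-Levinson gives phi_{kk} iteratively:
  phi_{11} = rho(1)
  phi_{kk} = [rho(k) - sum_{j=1..k-1} phi_{k-1,j} rho(k-j)]
            / [1 - sum_{j=1..k-1} phi_{k-1,j} rho(j)],
  phi_{k,j} = phi_{k-1,j} - phi_{kk} phi_{k-1,k-j},  j = 1..k-1.
Step k = 1:
  phi_11 = rho(1) = -0.4161.
Step k = 2:
  phi_22 = [rho(2) - phi_11 rho(1)] / [1 - phi_11 rho(1)] = [0.0541 - (-0.4161)(-0.4161)] / [1 - (-0.4161)(-0.4161)]
         = -0.11903921 / 0.82686079 = -0.144.
Therefore phi_{22} = -0.1440.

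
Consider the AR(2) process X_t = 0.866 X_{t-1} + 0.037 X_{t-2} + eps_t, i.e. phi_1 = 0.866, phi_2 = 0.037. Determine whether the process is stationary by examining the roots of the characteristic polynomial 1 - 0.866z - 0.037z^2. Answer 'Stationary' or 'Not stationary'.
\text{Stationary}

The AR(p) characteristic polynomial is P(z) = 1 - 0.866z - 0.037z^2.
Stationarity requires all roots to lie outside the unit circle, i.e. |z| > 1 for every root.
Set 1 + (-0.866) z + (-0.037) z^2 = 0, i.e. a z^2 + b z + c = 0 with a = -0.037, b = -0.866, c = 1.
Discriminant D = b^2 - 4ac = (-0.866)^2 - 4*(-0.037)*1 = 0.749956 - (-0.148) = 0.897956.
D >= 0, so the roots are real: z = (-b +/- sqrt(D)) / (2a) = (0.866 +/- 0.947605) / (-0.074).
  z_1 = (0.866 + 0.947605) / (-0.074) = -24.5082,   |z_1| = 24.5082.
  z_2 = (0.866 - 0.947605) / (-0.074) = 1.1028,   |z_2| = 1.1028.
Moduli of all roots: 24.5082, 1.1028.
All moduli strictly greater than 1? Yes.
Verdict: Stationary.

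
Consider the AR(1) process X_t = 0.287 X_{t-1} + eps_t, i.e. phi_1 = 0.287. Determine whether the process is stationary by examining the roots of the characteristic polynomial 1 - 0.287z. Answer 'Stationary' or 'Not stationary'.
\text{Stationary}

The AR(p) characteristic polynomial is P(z) = 1 - 0.287z.
Stationarity requires all roots to lie outside the unit circle, i.e. |z| > 1 for every root.
This is linear in z: 1 + (-0.287) z = 0  =>  z = -1/(-0.287) = 3.484321,  |z| = 3.484321.
Moduli of all roots: 3.4843.
All moduli strictly greater than 1? Yes.
Verdict: Stationary.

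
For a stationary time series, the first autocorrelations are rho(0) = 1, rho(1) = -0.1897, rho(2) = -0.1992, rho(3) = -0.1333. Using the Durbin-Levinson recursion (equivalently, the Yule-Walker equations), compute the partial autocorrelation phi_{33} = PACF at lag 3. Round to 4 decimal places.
\phi_{33} = -0.2499

The PACF at lag k is phi_{kk}, the last component of the solution
to the Yule-Walker system G_k phi = r_k where
  (G_k)_{ij} = rho(|i - j|), (r_k)_i = rho(i), i,j = 1..k.
Equivalently, Durbin-Levinson gives phi_{kk} iteratively:
  phi_{11} = rho(1)
  phi_{kk} = [rho(k) - sum_{j=1..k-1} phi_{k-1,j} rho(k-j)]
            / [1 - sum_{j=1..k-1} phi_{k-1,j} rho(j)],
  phi_{k,j} = phi_{k-1,j} - phi_{kk} phi_{k-1,k-j},  j = 1..k-1.
Step k = 1:
  phi_11 = rho(1) = -0.1897.
Step k = 2:
  phi_22 = [rho(2) - phi_11 rho(1)] / [1 - phi_11 rho(1)] = [-0.1992 - (-0.1897)(-0.1897)] / [1 - (-0.1897)(-0.1897)]
         = -0.23518609 / 0.96401391 = -0.243965.
  Update: phi_21 = phi_11 - phi_22 phi_11 = -0.1897 - (-0.243965)(-0.1897) = -0.23598.
Step k = 3:
  phi_33 = [rho(3) - phi_21 rho(2) - phi_22 rho(1)] / [1 - phi_21 rho(1) - phi_22 rho(2)]
    numerator   = -0.1333 - (-0.23598)(-0.1992) - (-0.243965)(-0.1897) = -0.22658751
    denominator = 1 - (-0.23598)(-0.1897) - (-0.243965)(-0.1992) = 0.90663663
  phi_33 = -0.22658751 / 0.90663663 = -0.2499.
Therefore phi_{33} = -0.2499.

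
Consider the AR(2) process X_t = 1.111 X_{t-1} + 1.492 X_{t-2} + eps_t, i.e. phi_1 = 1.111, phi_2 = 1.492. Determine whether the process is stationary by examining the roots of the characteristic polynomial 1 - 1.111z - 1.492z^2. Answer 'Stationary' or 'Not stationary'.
\text{Not stationary}

The AR(p) characteristic polynomial is P(z) = 1 - 1.111z - 1.492z^2.
Stationarity requires all roots to lie outside the unit circle, i.e. |z| > 1 for every root.
Set 1 + (-1.111) z + (-1.492) z^2 = 0, i.e. a z^2 + b z + c = 0 with a = -1.492, b = -1.111, c = 1.
Discriminant D = b^2 - 4ac = (-1.111)^2 - 4*(-1.492)*1 = 1.234321 - (-5.968) = 7.202321.
D >= 0, so the roots are real: z = (-b +/- sqrt(D)) / (2a) = (1.111 +/- 2.683714) / (-2.984).
  z_1 = (1.111 + 2.683714) / (-2.984) = -1.2717,   |z_1| = 1.2717.
  z_2 = (1.111 - 2.683714) / (-2.984) = 0.527,   |z_2| = 0.527.
Moduli of all roots: 1.2717, 0.5270.
All moduli strictly greater than 1? No.
Verdict: Not stationary.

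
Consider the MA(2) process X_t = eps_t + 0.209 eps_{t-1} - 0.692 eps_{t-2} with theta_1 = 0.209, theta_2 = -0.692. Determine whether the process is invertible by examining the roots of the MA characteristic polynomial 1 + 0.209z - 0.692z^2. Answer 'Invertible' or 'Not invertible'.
\text{Invertible}

The MA(q) characteristic polynomial is P(z) = 1 + 0.209z - 0.692z^2.
Invertibility requires all roots to lie outside the unit circle, i.e. |z| > 1 for every root.
Set 1 + (0.209) z + (-0.692) z^2 = 0, i.e. a z^2 + b z + c = 0 with a = -0.692, b = 0.209, c = 1.
Discriminant D = b^2 - 4ac = (0.209)^2 - 4*(-0.692)*1 = 0.043681 - (-2.768) = 2.811681.
D >= 0, so the roots are real: z = (-b +/- sqrt(D)) / (2a) = (-0.209 +/- 1.676807) / (-1.384).
  z_1 = (-0.209 + 1.676807) / (-1.384) = -1.0606,   |z_1| = 1.0606.
  z_2 = (-0.209 - 1.676807) / (-1.384) = 1.3626,   |z_2| = 1.3626.
Moduli of all roots: 1.0606, 1.3626.
All moduli strictly greater than 1? Yes.
Verdict: Invertible.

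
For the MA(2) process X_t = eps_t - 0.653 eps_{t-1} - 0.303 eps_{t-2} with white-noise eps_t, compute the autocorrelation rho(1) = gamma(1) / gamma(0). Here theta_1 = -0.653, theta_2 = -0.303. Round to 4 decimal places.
\rho(1) = -0.2998

For an MA(q) process with theta_0 = 1, the autocovariance is
  gamma(k) = sigma^2 * sum_{i=0..q-k} theta_i * theta_{i+k},
and rho(k) = gamma(k) / gamma(0). Sigma^2 cancels.
  numerator   = (1)*(-0.653) + (-0.653)*(-0.303) = -0.455141.
  denominator = (1)^2 + (-0.653)^2 + (-0.303)^2 = 1.518218.
  rho(1) = -0.455141 / 1.518218 = -0.2998.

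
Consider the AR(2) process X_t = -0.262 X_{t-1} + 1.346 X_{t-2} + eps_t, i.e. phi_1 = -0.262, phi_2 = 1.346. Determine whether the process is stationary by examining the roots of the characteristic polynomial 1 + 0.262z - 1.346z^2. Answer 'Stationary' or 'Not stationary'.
\text{Not stationary}

The AR(p) characteristic polynomial is P(z) = 1 + 0.262z - 1.346z^2.
Stationarity requires all roots to lie outside the unit circle, i.e. |z| > 1 for every root.
Set 1 + (0.262) z + (-1.346) z^2 = 0, i.e. a z^2 + b z + c = 0 with a = -1.346, b = 0.262, c = 1.
Discriminant D = b^2 - 4ac = (0.262)^2 - 4*(-1.346)*1 = 0.068644 - (-5.384) = 5.452644.
D >= 0, so the roots are real: z = (-b +/- sqrt(D)) / (2a) = (-0.262 +/- 2.33509) / (-2.692).
  z_1 = (-0.262 + 2.33509) / (-2.692) = -0.7701,   |z_1| = 0.7701.
  z_2 = (-0.262 - 2.33509) / (-2.692) = 0.9647,   |z_2| = 0.9647.
Moduli of all roots: 0.7701, 0.9647.
All moduli strictly greater than 1? No.
Verdict: Not stationary.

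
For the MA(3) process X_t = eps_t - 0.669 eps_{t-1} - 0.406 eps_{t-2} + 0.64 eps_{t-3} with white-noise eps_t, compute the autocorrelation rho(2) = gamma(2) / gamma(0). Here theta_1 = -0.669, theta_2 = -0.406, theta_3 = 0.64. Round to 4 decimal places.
\rho(2) = -0.4125

For an MA(q) process with theta_0 = 1, the autocovariance is
  gamma(k) = sigma^2 * sum_{i=0..q-k} theta_i * theta_{i+k},
and rho(k) = gamma(k) / gamma(0). Sigma^2 cancels.
  numerator   = (1)*(-0.406) + (-0.669)*(0.64) = -0.83416.
  denominator = (1)^2 + (-0.669)^2 + (-0.406)^2 + (0.64)^2 = 2.021997.
  rho(2) = -0.83416 / 2.021997 = -0.4125.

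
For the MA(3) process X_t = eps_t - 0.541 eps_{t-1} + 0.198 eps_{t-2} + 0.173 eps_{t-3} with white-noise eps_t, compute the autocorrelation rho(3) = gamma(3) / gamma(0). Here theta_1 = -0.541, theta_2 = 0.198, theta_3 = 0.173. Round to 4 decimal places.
\rho(3) = 0.1270

For an MA(q) process with theta_0 = 1, the autocovariance is
  gamma(k) = sigma^2 * sum_{i=0..q-k} theta_i * theta_{i+k},
and rho(k) = gamma(k) / gamma(0). Sigma^2 cancels.
  numerator   = (1)*(0.173) = 0.173.
  denominator = (1)^2 + (-0.541)^2 + (0.198)^2 + (0.173)^2 = 1.361814.
  rho(3) = 0.173 / 1.361814 = 0.1270.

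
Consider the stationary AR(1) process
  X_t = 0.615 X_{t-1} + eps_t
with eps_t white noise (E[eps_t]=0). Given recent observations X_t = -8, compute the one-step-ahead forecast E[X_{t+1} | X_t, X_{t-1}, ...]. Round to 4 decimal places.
E[X_{t+1} \mid \mathcal F_t] = -4.9200

For an AR(p) model X_t = c + sum_i phi_i X_{t-i} + eps_t, the
one-step-ahead conditional mean is
  E[X_{t+1} | X_t, ...] = c + sum_i phi_i X_{t+1-i}.
Substitute known values:
  E[X_{t+1} | ...] = (0.615) * (-8)
                   = -4.9200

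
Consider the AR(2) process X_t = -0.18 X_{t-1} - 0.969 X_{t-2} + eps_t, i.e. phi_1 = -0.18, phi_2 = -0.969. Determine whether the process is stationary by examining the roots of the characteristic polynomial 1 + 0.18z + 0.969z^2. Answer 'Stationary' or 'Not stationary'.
\text{Stationary}

The AR(p) characteristic polynomial is P(z) = 1 + 0.18z + 0.969z^2.
Stationarity requires all roots to lie outside the unit circle, i.e. |z| > 1 for every root.
Set 1 + (0.18) z + (0.969) z^2 = 0, i.e. a z^2 + b z + c = 0 with a = 0.969, b = 0.18, c = 1.
Discriminant D = b^2 - 4ac = (0.18)^2 - 4*(0.969)*1 = 0.0324 - (3.876) = -3.8436.
D < 0, so the roots are the complex-conjugate pair z = (-b +/- i sqrt(-D)) / (2a) = -0.0929 +/- 1.0116i.
For a conjugate pair |z|^2 = z * conj(z) = (product of roots) = c/a = 1/(0.969) = 1.031992, so |z| = sqrt(1.031992) = 1.0159 for both roots.
Moduli of all roots: 1.0159, 1.0159.
All moduli strictly greater than 1? Yes.
Verdict: Stationary.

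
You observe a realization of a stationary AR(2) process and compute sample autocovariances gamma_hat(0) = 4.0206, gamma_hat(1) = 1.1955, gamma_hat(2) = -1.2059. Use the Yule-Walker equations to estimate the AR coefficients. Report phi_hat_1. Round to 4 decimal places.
\hat\phi_{1} = 0.4240

The Yule-Walker equations for an AR(p) process read, in matrix form,
  Gamma_p phi = r_p,   with   (Gamma_p)_{ij} = gamma(|i - j|),
                       (r_p)_i = gamma(i),   i,j = 1..p.
Substitute the sample gammas (Toeplitz matrix and right-hand side of size 2):
  Gamma_p = [[4.0206, 1.1955], [1.1955, 4.0206]]
  r_p     = [1.1955, -1.2059]
Written out:
  4.0206 phi_1 + 1.1955 phi_2 = 1.1955
  1.1955 phi_1 + 4.0206 phi_2 = -1.2059
Solve by Cramer's rule:
  det = gamma(0)^2 - gamma(1)^2 = (4.0206)^2 - (1.1955)^2 = 16.16522436 - 1.42922025 = 14.73600411
  phi_hat_1 = [gamma(1) gamma(0) - gamma(1) gamma(2)] / det = [(1.1955)(4.0206) - (1.1955)(-1.2059)] / 14.73600411 = 6.24828075 / 14.73600411 = 0.424
  phi_hat_2 = [gamma(0) gamma(2) - gamma(1)^2] / det = [(4.0206)(-1.2059) - (1.1955)^2] / 14.73600411 = -6.27766179 / 14.73600411 = -0.426
So phi_hat = [0.4240, -0.4260].
Therefore phi_hat_1 = 0.4240.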